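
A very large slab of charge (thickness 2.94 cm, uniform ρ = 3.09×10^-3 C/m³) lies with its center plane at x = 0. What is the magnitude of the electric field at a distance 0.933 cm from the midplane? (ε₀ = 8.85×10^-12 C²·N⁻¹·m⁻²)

By symmetry E is perpendicular to the slab. A Gaussian pillbox from −0.933 cm to +0.933 cm (face area A) lies entirely within the slab.
Q_enc = ρ·(2x)·A and flux = 2EA, so 2EA = 2ρxA/ε₀ ⇒ E = |ρ|x/ε₀.
E = (3.09e-3)(0.00933)/(8.85×10^-12) = 3.26×10^6 N/C.

|E| = 3.26×10^6 N/C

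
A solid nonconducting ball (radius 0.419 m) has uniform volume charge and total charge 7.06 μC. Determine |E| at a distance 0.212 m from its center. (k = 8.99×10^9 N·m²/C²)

1.83×10^5 N/C

By spherical symmetry E is radial; choose a Gaussian sphere of radius r = 0.212 m (r < R).
For a uniform sphere the enclosed fraction is (r/R)³, so Q_enc = (7.06 μC)(0.212/0.419)³ = 9.145e-7 C.
Gauss's law: E·4πr² = Q_enc/ε₀.
E = k|Q_enc|/r² = (8.99×10^9)(9.145e-7)/(0.212)² = 1.83×10^5 N/C.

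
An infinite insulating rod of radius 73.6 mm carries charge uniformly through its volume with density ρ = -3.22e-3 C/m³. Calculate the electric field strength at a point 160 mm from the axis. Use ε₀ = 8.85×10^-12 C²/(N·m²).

|E| ≈ 6.16×10^6 N/C

Choose a coaxial cylinder of radius r = 160 mm (arbitrary length L) as the Gaussian surface (r > 73.6 mm, full cross-section enclosed).
λ_enc = ρ·πR² = (-3.22×10^-3)π(0.0736)² = -5.48e-5 C/m.
Since E is radial and uniform over the curved surface, Φ = E·2πrL = Q_enc/ε₀ = λ_enc L/ε₀.
E = |λ_enc|/(2πε₀r) = (5.48e-5)/(2π·8.85×10^-12·0.16) = 6.16×10^6 N/C.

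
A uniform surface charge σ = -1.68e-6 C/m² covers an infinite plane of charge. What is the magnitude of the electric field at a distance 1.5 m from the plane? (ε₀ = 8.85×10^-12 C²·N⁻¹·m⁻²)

By planar symmetry E is perpendicular to the sheet and uniform; use a Gaussian pillbox with flat faces of area A on each side of the sheet.
Flux Φ = 2EA and Q_enc = σA, so 2EA = σA/ε₀ ⇒ E = |σ|/(2ε₀), independent of distance.
E = |σ|/(2ε₀) = (1.68e-6)/(2·8.85×10^-12) = 9.49e4 N/C.

E ≈ 9.49×10^4 N/C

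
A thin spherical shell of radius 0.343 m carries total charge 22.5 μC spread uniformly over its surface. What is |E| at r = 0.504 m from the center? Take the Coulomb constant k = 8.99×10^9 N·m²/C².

E = 7.96e5 N/C

By spherical symmetry E is radial; choose a Gaussian sphere of radius r = 0.504 m (r > 0.343 m).
The entire shell is enclosed: Q_enc = 2.25×10^-5 C.
By Gauss's law, ∮E·dA = E·4πr² = Q_enc/ε₀.
E = k|Q_enc|/r² = (8.99×10^9)(2.25e-5)/(0.504)² = 7.96×10^5 N/C.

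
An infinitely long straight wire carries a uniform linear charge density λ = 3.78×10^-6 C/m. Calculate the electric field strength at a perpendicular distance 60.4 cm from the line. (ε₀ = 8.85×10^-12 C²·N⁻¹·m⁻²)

Coaxial Gaussian cylinder, radius r = 60.4 cm, length L.
Q_enc = λL, so λ_enc = 3.78×10^-6 C/m.
Gauss's law: E·2πrL = λ_enc L/ε₀.
E = |λ_enc|/(2πε₀r) = (3.78×10^-6)/(2π·8.85×10^-12·0.604) = 1.13×10^5 N/C.

|E| = 1.13×10^5 N/C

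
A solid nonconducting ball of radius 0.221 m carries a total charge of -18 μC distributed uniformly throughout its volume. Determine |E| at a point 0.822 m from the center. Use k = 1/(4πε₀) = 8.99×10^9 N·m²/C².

Take a concentric spherical Gaussian surface of radius r = 0.822 m (r > R, so the entire charge is enclosed).
Q_enc = -18 μC = -1.80×10^-5 C.
Since E is radial and uniform over the Gaussian sphere, Φ = E·4πr² = Q_enc/ε₀.
E = k|Q_enc|/r² = (8.99×10^9)(1.80×10^-5)/(0.822)² = 2.39e5 N/C.

2.39×10^5 N/C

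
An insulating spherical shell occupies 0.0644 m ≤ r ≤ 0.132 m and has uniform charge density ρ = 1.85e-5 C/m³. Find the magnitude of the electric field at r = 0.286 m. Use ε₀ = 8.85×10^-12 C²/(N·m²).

Symmetry ⇒ E = E(r) r̂. Gaussian sphere of radius r = 0.286 m (r > 0.132 m, enclosing the whole shell).
Q_enc = ρ·(4π/3)(b³ − a³) = (1.85×10^-5)·(4π/3)·((0.132)³ − (0.0644)³) = 1.575×10^-7 C.
Gauss's law: E·4πr² = Q_enc/ε₀.
E = |Q_enc|/(4πε₀r²) = (1.575×10^-7)/(4π·8.85×10^-12·(0.286)²) = 1.73×10^4 N/C.

|E| = 1.73e4 N/C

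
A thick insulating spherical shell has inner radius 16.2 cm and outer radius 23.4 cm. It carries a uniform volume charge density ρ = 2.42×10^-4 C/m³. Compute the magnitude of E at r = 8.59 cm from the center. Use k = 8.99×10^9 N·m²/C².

Take a concentric spherical Gaussian surface of radius r = 8.59 cm (r < 16.2 cm, inside the empty cavity).
Q_enc = 0 (all charge lies at larger r); Gauss's law gives E = 0.

E = 0 (no enclosed charge)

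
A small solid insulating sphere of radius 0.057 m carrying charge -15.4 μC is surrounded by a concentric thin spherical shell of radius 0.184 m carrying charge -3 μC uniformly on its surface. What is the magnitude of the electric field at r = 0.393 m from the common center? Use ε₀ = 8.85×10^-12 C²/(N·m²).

Symmetry ⇒ E = E(r) r̂. Gaussian sphere of radius r = 0.393 m (r > 0.184 m, enclosing both).
Q_enc = (-15.4 μC) + (-3 μC) = -1.84×10^-5 C.
By Gauss's law, ∮E·dA = E·4πr² = Q_enc/ε₀.
E = |Q_enc|/(4πε₀r²) = (1.84×10^-5)/(4π·8.85×10^-12·(0.393)²) = 1.07×10^6 N/C.

E ≈ 1.07×10^6 N/C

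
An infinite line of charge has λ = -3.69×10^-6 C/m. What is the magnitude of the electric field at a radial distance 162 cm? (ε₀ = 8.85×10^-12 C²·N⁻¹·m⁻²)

Take a coaxial cylindrical Gaussian surface of radius r = 162 cm and length L.
Q_enc = λL, so λ_enc = -3.69e-6 C/m.
Since E is radial and uniform over the curved surface, Φ = E·2πrL = Q_enc/ε₀ = λ_enc L/ε₀.
E = |λ_enc|/(2πε₀r) = (3.69×10^-6)/(2π·8.85×10^-12·1.62) = 4.10e4 N/C.

E ≈ 4.10×10^4 N/C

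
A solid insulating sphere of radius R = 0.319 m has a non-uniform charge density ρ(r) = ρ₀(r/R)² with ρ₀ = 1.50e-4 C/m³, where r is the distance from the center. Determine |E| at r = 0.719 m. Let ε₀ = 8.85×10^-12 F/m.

|E| = 2.13×10^5 N/C

Take a concentric spherical Gaussian surface of radius r = 0.719 m (r > R, all charge enclosed).
Q_enc = 4π ∫₀^R ρ₀(r'/R)^2 r'² dr' = 4πρ₀R³/5 = 1.224×10^-5 C.
By Gauss's law, ∮E·dA = E·4πr² = Q_enc/ε₀.
E = |Q_enc|/(4πε₀r²) = (1.224×10^-5)/(4π·8.85×10^-12·(0.719)²) = 2.13×10^5 N/C.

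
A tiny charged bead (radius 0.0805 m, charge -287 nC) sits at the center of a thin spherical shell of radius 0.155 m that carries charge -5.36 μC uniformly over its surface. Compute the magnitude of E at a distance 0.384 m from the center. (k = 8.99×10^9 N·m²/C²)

Use a concentric Gaussian sphere at r = 0.384 m (r > 0.155 m, enclosing both).
Q_enc = (-287 nC) + (-5.36 μC) = -5.647×10^-6 C.
By Gauss's law, ∮E·dA = E·4πr² = Q_enc/ε₀.
E = k|Q_enc|/r² = (8.99×10^9)(5.647e-6)/(0.384)² = 3.44e5 N/C.

3.44×10^5 N/C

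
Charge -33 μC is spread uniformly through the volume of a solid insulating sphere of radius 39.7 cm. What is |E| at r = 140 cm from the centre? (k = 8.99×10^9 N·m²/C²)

E ≈ 1.51×10^5 N/C

Use a concentric Gaussian sphere at r = 140 cm (r > R, so the entire charge is enclosed).
Q_enc = -33 μC = -3.30e-5 C.
By Gauss's law, ∮E·dA = E·4πr² = Q_enc/ε₀.
E = k|Q_enc|/r² = (8.99×10^9)(3.30e-5)/(1.4)² = 1.51e5 N/C.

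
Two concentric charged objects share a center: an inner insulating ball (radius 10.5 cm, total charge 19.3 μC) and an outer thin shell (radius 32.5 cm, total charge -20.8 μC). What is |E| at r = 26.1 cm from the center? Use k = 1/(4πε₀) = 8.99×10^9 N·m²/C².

|E| = 2.55×10^6 N/C

Use a concentric Gaussian sphere at r = 26.1 cm (between the bodies, 10.5 cm < r < 32.5 cm).
Only the inner charge is enclosed; the outer shell contributes nothing inside itself. Q_enc = 19.3 μC = 1.93e-5 C.
Applying ∮E·dA = Q_enc/ε₀ with Φ = E(4πr²):
E = k|Q_enc|/r² = (8.99×10^9)(1.93×10^-5)/(0.261)² = 2.55×10^6 N/C.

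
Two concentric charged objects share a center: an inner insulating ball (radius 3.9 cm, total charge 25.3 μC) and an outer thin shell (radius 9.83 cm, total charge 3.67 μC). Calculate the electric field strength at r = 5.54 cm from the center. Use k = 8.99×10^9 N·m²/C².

E = 7.41×10^7 N/C

Use a concentric Gaussian sphere at r = 5.54 cm (between the bodies, 3.9 cm < r < 9.83 cm).
Only the inner charge is enclosed; the outer shell contributes nothing inside itself. Q_enc = 25.3 μC = 2.53×10^-5 C.
Gauss's law: E·4πr² = Q_enc/ε₀.
E = k|Q_enc|/r² = (8.99×10^9)(2.53e-5)/(0.0554)² = 7.41×10^7 N/C.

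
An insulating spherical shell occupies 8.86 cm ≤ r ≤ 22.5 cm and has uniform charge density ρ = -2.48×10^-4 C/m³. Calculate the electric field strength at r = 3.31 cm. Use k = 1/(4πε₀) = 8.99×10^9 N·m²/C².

E = 0 (no enclosed charge)

Take a concentric spherical Gaussian surface of radius r = 3.31 cm (r < 8.86 cm, inside the empty cavity).
No charge is enclosed, so by Gauss's law E·4πr² = 0 ⇒ E = 0.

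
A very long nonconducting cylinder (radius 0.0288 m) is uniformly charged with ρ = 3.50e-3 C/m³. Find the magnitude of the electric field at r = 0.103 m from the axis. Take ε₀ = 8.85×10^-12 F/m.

|E| ≈ 1.59×10^6 N/C

Take a coaxial cylindrical Gaussian surface of radius r = 0.103 m and length L (r > 0.0288 m, full cross-section enclosed).
λ_enc = ρ·πR² = (3.50×10^-3)π(0.0288)² = 9.12×10^-6 C/m.
Gauss's law: E·2πrL = λ_enc L/ε₀.
E = |λ_enc|/(2πε₀r) = (9.12e-6)/(2π·8.85×10^-12·0.103) = 1.59×10^6 N/C.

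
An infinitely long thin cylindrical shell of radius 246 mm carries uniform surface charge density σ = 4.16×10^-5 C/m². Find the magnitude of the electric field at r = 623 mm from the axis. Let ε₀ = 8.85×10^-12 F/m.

E ≈ 1.86e6 N/C

By cylindrical symmetry E is radial; use a coaxial Gaussian cylinder of radius 623 mm and length L (r > 246 mm).
The whole shell is enclosed: λ_enc = σ·2πR = (4.16e-5)·2π·(0.246) = 6.43×10^-5 C/m.
Applying ∮E·dA = Q_enc/ε₀ with the end caps contributing no flux:
E = |λ_enc|/(2πε₀r) = (6.43×10^-5)/(2π·8.85×10^-12·0.623) = 1.86×10^6 N/C.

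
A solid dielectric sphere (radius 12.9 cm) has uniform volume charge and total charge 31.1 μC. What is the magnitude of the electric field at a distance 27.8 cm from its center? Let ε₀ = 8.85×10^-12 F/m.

Use a concentric Gaussian sphere at r = 27.8 cm (r > R, so the entire charge is enclosed).
Q_enc = 31.1 μC = 3.11×10^-5 C.
Gauss's law: E·4πr² = Q_enc/ε₀.
E = |Q_enc|/(4πε₀r²) = (3.11×10^-5)/(4π·8.85×10^-12·(0.278)²) = 3.62×10^6 N/C.

E ≈ 3.62e6 N/C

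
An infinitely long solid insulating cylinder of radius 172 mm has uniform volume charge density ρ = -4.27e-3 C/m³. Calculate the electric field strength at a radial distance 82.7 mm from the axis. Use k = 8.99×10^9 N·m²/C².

Choose a coaxial cylinder of radius r = 82.7 mm (arbitrary length L) as the Gaussian surface (r < R).
Enclosed charge per unit length: λ_enc = ρ·πr² = (-4.27e-3)π(0.0827)² = -9.175×10^-5 C/m.
Applying ∮E·dA = Q_enc/ε₀ with the end caps contributing no flux:
E = 2k|λ_enc|/r = 2(8.99×10^9)(9.175×10^-5)/(0.0827) = 1.99×10^7 N/C.

E = 1.99×10^7 N/C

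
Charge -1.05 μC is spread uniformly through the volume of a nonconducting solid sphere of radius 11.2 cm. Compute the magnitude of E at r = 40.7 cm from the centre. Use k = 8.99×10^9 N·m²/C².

Take a concentric spherical Gaussian surface of radius r = 40.7 cm (r > R, so the entire charge is enclosed).
Q_enc = -1.05 μC = -1.05×10^-6 C.
Gauss's law: E·4πr² = Q_enc/ε₀.
E = k|Q_enc|/r² = (8.99×10^9)(1.05×10^-6)/(0.407)² = 5.70×10^4 N/C.

E = 5.70×10^4 N/C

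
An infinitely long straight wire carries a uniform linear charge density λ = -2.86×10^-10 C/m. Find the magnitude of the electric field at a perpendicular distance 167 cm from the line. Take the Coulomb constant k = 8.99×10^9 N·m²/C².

3.08 N/C

Choose a coaxial cylinder of radius r = 167 cm (arbitrary length L) as the Gaussian surface.
Q_enc = λL, so λ_enc = -2.86×10^-10 C/m.
Gauss's law: E·2πrL = λ_enc L/ε₀.
E = 2k|λ_enc|/r = 2(8.99×10^9)(2.86×10^-10)/(1.67) = 3.08 N/C.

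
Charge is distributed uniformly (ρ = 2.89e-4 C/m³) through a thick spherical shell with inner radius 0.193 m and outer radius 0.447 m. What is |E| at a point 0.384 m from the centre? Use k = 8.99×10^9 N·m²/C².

3.65e6 N/C

Take a concentric spherical Gaussian surface of radius r = 0.384 m (within the shell material, 0.193 m < r < 0.447 m).
Only the shell between 0.193 m and r is enclosed: Q_enc = ρ·(4π/3)(r³ − a³) = (2.89e-4)·(4π/3)·((0.384)³ − (0.193)³) = 5.984×10^-5 C.
Applying ∮E·dA = Q_enc/ε₀ with Φ = E(4πr²):
E = k|Q_enc|/r² = (8.99×10^9)(5.984×10^-5)/(0.384)² = 3.65×10^6 N/C.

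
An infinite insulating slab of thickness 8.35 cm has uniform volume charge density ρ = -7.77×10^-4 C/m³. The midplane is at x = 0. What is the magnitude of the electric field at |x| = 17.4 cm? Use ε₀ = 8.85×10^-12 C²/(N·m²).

|E| = 3.67×10^6 N/C

The point |x| = 17.4 cm lies outside the slab (half-thickness 0.04175 m). A symmetric pillbox spanning the full slab encloses Q_enc = ρ·d·A.
Flux = 2EA ⇒ E = |ρ|d/(2ε₀), independent of distance outside.
E = (7.77×10^-4)(0.0835)/(2·8.85×10^-12) = 3.67e6 N/C.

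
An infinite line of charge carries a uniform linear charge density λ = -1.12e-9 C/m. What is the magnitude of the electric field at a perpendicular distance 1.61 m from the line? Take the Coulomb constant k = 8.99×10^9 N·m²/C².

Take a coaxial cylindrical Gaussian surface of radius r = 1.61 m and length L.
Q_enc = λL, so λ_enc = -1.12×10^-9 C/m.
Since E is radial and uniform over the curved surface, Φ = E·2πrL = Q_enc/ε₀ = λ_enc L/ε₀.
E = 2k|λ_enc|/r = 2(8.99×10^9)(1.12×10^-9)/(1.61) = 12.5 N/C.

|E| ≈ 12.5 V/m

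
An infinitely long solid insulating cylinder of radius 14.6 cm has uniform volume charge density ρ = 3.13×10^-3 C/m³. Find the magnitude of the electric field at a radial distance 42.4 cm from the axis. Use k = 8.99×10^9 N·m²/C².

Choose a coaxial cylinder of radius r = 42.4 cm (arbitrary length L) as the Gaussian surface (r > 14.6 cm, full cross-section enclosed).
λ_enc = ρ·πR² = (3.13×10^-3)π(0.146)² = 2.096×10^-4 C/m.
By Gauss's law (flux through the curved wall only), E·2πrL = λ_enc L/ε₀.
E = 2k|λ_enc|/r = 2(8.99×10^9)(2.096e-4)/(0.424) = 8.89×10^6 N/C.

E = 8.89e6 N/C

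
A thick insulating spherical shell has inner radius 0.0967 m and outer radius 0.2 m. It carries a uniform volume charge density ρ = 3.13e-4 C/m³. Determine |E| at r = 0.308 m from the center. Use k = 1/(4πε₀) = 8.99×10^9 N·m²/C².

|E| ≈ 8.82e5 N/C

Symmetry ⇒ E = E(r) r̂. Gaussian sphere of radius r = 0.308 m (r > 0.2 m, enclosing the whole shell).
Q_enc = ρ·(4π/3)(b³ − a³) = (3.13×10^-4)·(4π/3)·((0.2)³ − (0.0967)³) = 9.303×10^-6 C.
By Gauss's law, ∮E·dA = E·4πr² = Q_enc/ε₀.
E = k|Q_enc|/r² = (8.99×10^9)(9.303×10^-6)/(0.308)² = 8.82×10^5 N/C.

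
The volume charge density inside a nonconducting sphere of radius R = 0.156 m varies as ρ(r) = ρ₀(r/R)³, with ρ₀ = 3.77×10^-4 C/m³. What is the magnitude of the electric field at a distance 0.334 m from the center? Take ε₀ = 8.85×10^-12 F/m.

By spherical symmetry E is radial; choose a Gaussian sphere of radius r = 0.334 m (r > R, all charge enclosed).
Q_enc = 4π ∫₀^R ρ₀(r'/R)^3 r'² dr' = 4πρ₀R³/6 = 2.998e-6 C.
Applying ∮E·dA = Q_enc/ε₀ with Φ = E(4πr²):
E = |Q_enc|/(4πε₀r²) = (2.998×10^-6)/(4π·8.85×10^-12·(0.334)²) = 2.42×10^5 N/C.

E = 2.42×10^5 V/m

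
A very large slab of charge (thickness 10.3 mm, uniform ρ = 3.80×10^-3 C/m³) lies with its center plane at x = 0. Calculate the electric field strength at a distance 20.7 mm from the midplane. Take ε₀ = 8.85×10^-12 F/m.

The point |x| = 20.7 mm lies outside the slab (half-thickness 0.00515 m). A symmetric pillbox spanning the full slab encloses Q_enc = ρ·d·A.
Flux = 2EA ⇒ E = |ρ|d/(2ε₀), independent of distance outside.
E = (3.80×10^-3)(0.0103)/(2·8.85×10^-12) = 2.21e6 N/C.

E = 2.21×10^6 N/C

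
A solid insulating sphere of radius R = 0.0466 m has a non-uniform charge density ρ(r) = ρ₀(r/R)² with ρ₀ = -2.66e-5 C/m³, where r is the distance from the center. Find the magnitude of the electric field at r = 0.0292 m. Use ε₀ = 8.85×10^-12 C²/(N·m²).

Use a concentric Gaussian sphere at r = 0.0292 m (r < R).
Integrate the density: Q_enc = 4π ∫₀^r ρ₀(r'/R)^2 r'² dr' = 4πρ₀ r^5/(5·R²) = -6.535e-10 C.
Gauss's law: E·4πr² = Q_enc/ε₀.
E = |Q_enc|/(4πε₀r²) = (6.535×10^-10)/(4π·8.85×10^-12·(0.0292)²) = 6.89×10^3 N/C.

E = 6.89×10^3 N/C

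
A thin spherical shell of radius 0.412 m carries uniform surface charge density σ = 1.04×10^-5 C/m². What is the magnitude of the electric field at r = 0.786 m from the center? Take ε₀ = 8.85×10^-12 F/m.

3.23×10^5 N/C

Take a concentric spherical Gaussian surface of radius r = 0.786 m (r > 0.412 m).
The entire shell is enclosed: Q_enc = σ·4πR² = (1.04e-5)·4π·(0.412)² = 2.218×10^-5 C.
Applying ∮E·dA = Q_enc/ε₀ with Φ = E(4πr²):
E = |Q_enc|/(4πε₀r²) = (2.218e-5)/(4π·8.85×10^-12·(0.786)²) = 3.23×10^5 N/C.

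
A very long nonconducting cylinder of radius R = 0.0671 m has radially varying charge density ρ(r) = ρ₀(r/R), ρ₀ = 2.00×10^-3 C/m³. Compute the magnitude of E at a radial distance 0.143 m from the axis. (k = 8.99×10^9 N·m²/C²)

Choose a coaxial cylinder of radius r = 0.143 m (arbitrary length L) as the Gaussian surface (r > R, full charge per length enclosed).
λ_enc = 2π ∫₀^R ρ₀(r'/R)^1 r' dr' = 2πρ₀R²/3 = 1.886×10^-5 C/m.
Gauss's law: E·2πrL = λ_enc L/ε₀.
E = 2k|λ_enc|/r = 2(8.99×10^9)(1.886×10^-5)/(0.143) = 2.37×10^6 N/C.

|E| ≈ 2.37×10^6 V/m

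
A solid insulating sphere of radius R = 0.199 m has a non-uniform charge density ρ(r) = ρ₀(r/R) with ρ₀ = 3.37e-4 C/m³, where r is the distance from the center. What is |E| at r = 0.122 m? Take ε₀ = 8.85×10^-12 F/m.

Take a concentric spherical Gaussian surface of radius r = 0.122 m (r < R).
Integrate the density: Q_enc = 4π ∫₀^r ρ₀(r'/R)^1 r'² dr' = 4πρ₀ r^4/(4·R) = 1.179×10^-6 C.
Applying ∮E·dA = Q_enc/ε₀ with Φ = E(4πr²):
E = |Q_enc|/(4πε₀r²) = (1.179×10^-6)/(4π·8.85×10^-12·(0.122)²) = 7.12×10^5 N/C.

|E| = 7.12×10^5 N/C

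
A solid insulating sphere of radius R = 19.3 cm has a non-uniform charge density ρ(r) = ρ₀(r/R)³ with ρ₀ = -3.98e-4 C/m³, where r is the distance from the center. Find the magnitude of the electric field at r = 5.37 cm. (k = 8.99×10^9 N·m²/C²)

Symmetry ⇒ E = E(r) r̂. Gaussian sphere of radius r = 5.37 cm (r < R).
Q_enc = ∫₀^r ρ(r')·4πr'² dr' = (4πρ₀/R³) ∫₀^r r'^5 dr' = 4πρ₀ r^6/(6·R³) = -2.78×10^-9 C.
Since E is radial and uniform over the Gaussian sphere, Φ = E·4πr² = Q_enc/ε₀.
E = k|Q_enc|/r² = (8.99×10^9)(2.78e-9)/(0.0537)² = 8.67e3 N/C.

E ≈ 8.67e3 N/C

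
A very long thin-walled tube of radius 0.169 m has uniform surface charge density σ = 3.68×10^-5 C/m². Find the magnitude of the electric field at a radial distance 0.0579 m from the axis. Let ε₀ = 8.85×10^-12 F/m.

E = 0 (no enclosed charge)

Take a coaxial cylindrical Gaussian surface of radius r = 0.0579 m and length L (r < 0.169 m, inside the shell).
No charge is enclosed, so Gauss's law gives E·2πrL = 0 ⇒ E = 0.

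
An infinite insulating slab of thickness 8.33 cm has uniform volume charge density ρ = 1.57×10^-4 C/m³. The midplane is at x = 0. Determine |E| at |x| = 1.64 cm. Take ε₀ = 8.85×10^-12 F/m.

By symmetry E is perpendicular to the slab. A Gaussian pillbox from −1.64 cm to +1.64 cm (face area A) lies entirely within the slab.
Q_enc = ρ·(2x)·A and flux = 2EA, so 2EA = 2ρxA/ε₀ ⇒ E = |ρ|x/ε₀.
E = (1.57×10^-4)(0.0164)/(8.85×10^-12) = 2.91e5 N/C.

|E| = 2.91×10^5 V/m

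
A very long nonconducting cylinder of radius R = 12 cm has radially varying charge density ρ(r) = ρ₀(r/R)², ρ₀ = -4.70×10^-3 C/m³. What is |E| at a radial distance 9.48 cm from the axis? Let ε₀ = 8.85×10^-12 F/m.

E = 7.86×10^6 N/C

Take a coaxial cylindrical Gaussian surface of radius r = 9.48 cm and length L (r < R).
λ_enc = ∫₀^r ρ(r')·2πr' dr' = (2πρ₀/R²)·r^4/4 = -4.141×10^-5 C/m.
Since E is radial and uniform over the curved surface, Φ = E·2πrL = Q_enc/ε₀ = λ_enc L/ε₀.
E = |λ_enc|/(2πε₀r) = (4.141e-5)/(2π·8.85×10^-12·0.0948) = 7.86×10^6 N/C.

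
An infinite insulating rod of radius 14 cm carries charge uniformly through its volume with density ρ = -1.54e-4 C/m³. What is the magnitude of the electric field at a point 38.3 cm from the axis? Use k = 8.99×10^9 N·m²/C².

|E| = 4.45×10^5 V/m

Take a coaxial cylindrical Gaussian surface of radius r = 38.3 cm and length L (r > 14 cm, full cross-section enclosed).
λ_enc = ρ·πR² = (-1.54×10^-4)π(0.14)² = -9.483e-6 C/m.
Gauss's law: E·2πrL = λ_enc L/ε₀.
E = 2k|λ_enc|/r = 2(8.99×10^9)(9.483×10^-6)/(0.383) = 4.45×10^5 N/C.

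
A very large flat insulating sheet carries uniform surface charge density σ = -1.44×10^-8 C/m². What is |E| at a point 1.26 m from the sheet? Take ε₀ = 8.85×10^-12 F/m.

E ≈ 814 V/m

Choose a cylindrical pillbox piercing the sheet, end faces (area A) parallel to it.
Flux Φ = 2EA and Q_enc = σA, so 2EA = σA/ε₀ ⇒ E = |σ|/(2ε₀), independent of distance.
E = |σ|/(2ε₀) = (1.44e-8)/(2·8.85×10^-12) = 814 N/C.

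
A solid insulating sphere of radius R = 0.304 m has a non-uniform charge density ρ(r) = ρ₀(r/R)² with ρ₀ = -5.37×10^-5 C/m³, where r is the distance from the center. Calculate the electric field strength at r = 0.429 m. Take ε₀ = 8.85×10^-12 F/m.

|E| ≈ 1.85×10^5 N/C

By spherical symmetry E is radial; choose a Gaussian sphere of radius r = 0.429 m (r > R, all charge enclosed).
Q_enc = 4π ∫₀^R ρ₀(r'/R)^2 r'² dr' = 4πρ₀R³/5 = -3.792e-6 C.
Since E is radial and uniform over the Gaussian sphere, Φ = E·4πr² = Q_enc/ε₀.
E = |Q_enc|/(4πε₀r²) = (3.792×10^-6)/(4π·8.85×10^-12·(0.429)²) = 1.85e5 N/C.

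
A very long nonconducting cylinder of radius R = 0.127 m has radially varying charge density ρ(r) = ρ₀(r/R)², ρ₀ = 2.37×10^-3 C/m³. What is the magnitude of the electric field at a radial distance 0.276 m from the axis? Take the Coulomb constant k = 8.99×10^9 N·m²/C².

Choose a coaxial cylinder of radius r = 0.276 m (arbitrary length L) as the Gaussian surface (r > R, full charge per length enclosed).
λ_enc = 2π ∫₀^R ρ₀(r'/R)^2 r' dr' = 2πρ₀R²/4 = 6.004e-5 C/m.
By Gauss's law (flux through the curved wall only), E·2πrL = λ_enc L/ε₀.
E = 2k|λ_enc|/r = 2(8.99×10^9)(6.004×10^-5)/(0.276) = 3.91e6 N/C.

|E| = 3.91×10^6 N/C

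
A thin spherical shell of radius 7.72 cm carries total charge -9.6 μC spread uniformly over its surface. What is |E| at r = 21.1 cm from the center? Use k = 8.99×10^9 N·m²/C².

|E| ≈ 1.94e6 N/C

By spherical symmetry E is radial; choose a Gaussian sphere of radius r = 21.1 cm (r > 7.72 cm).
The entire shell is enclosed: Q_enc = -9.60e-6 C.
Applying ∮E·dA = Q_enc/ε₀ with Φ = E(4πr²):
E = k|Q_enc|/r² = (8.99×10^9)(9.60e-6)/(0.211)² = 1.94e6 N/C.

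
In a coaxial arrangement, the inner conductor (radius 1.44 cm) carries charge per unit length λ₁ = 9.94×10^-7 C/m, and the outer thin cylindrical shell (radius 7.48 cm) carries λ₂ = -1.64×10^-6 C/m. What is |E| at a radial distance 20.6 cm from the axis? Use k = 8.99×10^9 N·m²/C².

Coaxial Gaussian cylinder, radius r = 20.6 cm, length L (r > 7.48 cm, enclosing both).
λ_enc = λ₁ + λ₂ = (9.94×10^-7) + (-1.64×10^-6) = -6.46e-7 C/m.
Since E is radial and uniform over the curved surface, Φ = E·2πrL = Q_enc/ε₀ = λ_enc L/ε₀.
E = 2k|λ_enc|/r = 2(8.99×10^9)(6.46×10^-7)/(0.206) = 5.64×10^4 N/C.

E = 5.64×10^4 N/C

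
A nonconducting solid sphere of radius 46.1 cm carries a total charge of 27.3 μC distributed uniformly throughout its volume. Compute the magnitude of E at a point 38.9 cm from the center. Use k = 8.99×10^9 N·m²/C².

|E| = 9.74e5 N/C

Use a concentric Gaussian sphere at r = 38.9 cm (r < R).
Only the charge within r is enclosed: Q_enc = Q·(r/R)³ = (27.3 μC)·(38.9 cm/46.1 cm)³ = 1.64e-5 C.
Since E is radial and uniform over the Gaussian sphere, Φ = E·4πr² = Q_enc/ε₀.
E = k|Q_enc|/r² = (8.99×10^9)(1.64×10^-5)/(0.389)² = 9.74e5 N/C.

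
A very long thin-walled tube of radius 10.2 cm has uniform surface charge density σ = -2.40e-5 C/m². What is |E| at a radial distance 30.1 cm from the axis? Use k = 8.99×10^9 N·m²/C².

9.19e5 N/C

Choose a coaxial cylinder of radius r = 30.1 cm (arbitrary length L) as the Gaussian surface (r > 10.2 cm).
The whole shell is enclosed: λ_enc = σ·2πR = (-2.40e-5)·2π·(0.102) = -1.538×10^-5 C/m.
Applying ∮E·dA = Q_enc/ε₀ with the end caps contributing no flux:
E = 2k|λ_enc|/r = 2(8.99×10^9)(1.538×10^-5)/(0.301) = 9.19×10^5 N/C.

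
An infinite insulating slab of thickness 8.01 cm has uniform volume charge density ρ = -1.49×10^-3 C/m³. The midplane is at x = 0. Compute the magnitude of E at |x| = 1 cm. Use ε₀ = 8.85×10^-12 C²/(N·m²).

By symmetry E is perpendicular to the slab. A Gaussian pillbox from −1 cm to +1 cm (face area A) lies entirely within the slab.
Q_enc = ρ·(2x)·A and flux = 2EA, so 2EA = 2ρxA/ε₀ ⇒ E = |ρ|x/ε₀.
E = (1.49×10^-3)(0.01)/(8.85×10^-12) = 1.68e6 N/C.

1.68×10^6 N/C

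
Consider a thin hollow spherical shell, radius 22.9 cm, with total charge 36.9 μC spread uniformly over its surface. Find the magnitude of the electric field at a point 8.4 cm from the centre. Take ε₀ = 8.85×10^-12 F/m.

E = 0 (no enclosed charge)

Use a concentric Gaussian sphere at r = 8.4 cm (inside the shell, r < 22.9 cm).
All the charge is outside the Gaussian surface: Q_enc = 0, hence E = 0 everywhere inside the shell.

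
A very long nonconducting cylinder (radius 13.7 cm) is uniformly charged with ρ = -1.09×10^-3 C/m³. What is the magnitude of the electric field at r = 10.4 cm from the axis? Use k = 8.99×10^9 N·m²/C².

Choose a coaxial cylinder of radius r = 10.4 cm (arbitrary length L) as the Gaussian surface (r < R).
Enclosed charge per unit length: λ_enc = ρ·πr² = (-1.09×10^-3)π(0.104)² = -3.704e-5 C/m.
Applying ∮E·dA = Q_enc/ε₀ with the end caps contributing no flux:
E = 2k|λ_enc|/r = 2(8.99×10^9)(3.704e-5)/(0.104) = 6.40×10^6 N/C.

E ≈ 6.40×10^6 V/m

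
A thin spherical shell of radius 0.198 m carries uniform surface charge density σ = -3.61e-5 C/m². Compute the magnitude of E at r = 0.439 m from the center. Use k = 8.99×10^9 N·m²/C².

Symmetry ⇒ E = E(r) r̂. Gaussian sphere of radius r = 0.439 m (r > 0.198 m).
The entire shell is enclosed: Q_enc = σ·4πR² = (-3.61×10^-5)·4π·(0.198)² = -1.778e-5 C.
Since E is radial and uniform over the Gaussian sphere, Φ = E·4πr² = Q_enc/ε₀.
E = k|Q_enc|/r² = (8.99×10^9)(1.778e-5)/(0.439)² = 8.30×10^5 N/C.

|E| ≈ 8.30×10^5 N/C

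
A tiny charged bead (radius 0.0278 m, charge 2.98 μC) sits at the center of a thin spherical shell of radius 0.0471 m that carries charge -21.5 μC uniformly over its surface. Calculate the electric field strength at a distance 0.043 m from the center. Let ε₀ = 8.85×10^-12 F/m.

Symmetry ⇒ E = E(r) r̂. Gaussian sphere of radius r = 0.043 m (between the bodies, 0.0278 m < r < 0.0471 m).
Only the inner charge is enclosed; the outer shell contributes nothing inside itself. Q_enc = 2.98 μC = 2.98×10^-6 C.
Since E is radial and uniform over the Gaussian sphere, Φ = E·4πr² = Q_enc/ε₀.
E = |Q_enc|/(4πε₀r²) = (2.98e-6)/(4π·8.85×10^-12·(0.043)²) = 1.45×10^7 N/C.

|E| ≈ 1.45×10^7 N/C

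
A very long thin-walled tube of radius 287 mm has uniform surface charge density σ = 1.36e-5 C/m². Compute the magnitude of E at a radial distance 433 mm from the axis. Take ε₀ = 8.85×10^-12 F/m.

Take a coaxial cylindrical Gaussian surface of radius r = 433 mm and length L (r > 287 mm).
The whole shell is enclosed: λ_enc = σ·2πR = (1.36e-5)·2π·(0.287) = 2.452×10^-5 C/m.
By Gauss's law (flux through the curved wall only), E·2πrL = λ_enc L/ε₀.
E = |λ_enc|/(2πε₀r) = (2.452×10^-5)/(2π·8.85×10^-12·0.433) = 1.02×10^6 N/C.

|E| = 1.02×10^6 V/m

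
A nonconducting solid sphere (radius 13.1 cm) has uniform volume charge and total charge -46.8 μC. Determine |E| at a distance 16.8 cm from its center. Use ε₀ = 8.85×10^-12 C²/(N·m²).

E = 1.49×10^7 N/C

Take a concentric spherical Gaussian surface of radius r = 16.8 cm (r > R, so the entire charge is enclosed).
Q_enc = -46.8 μC = -4.68×10^-5 C.
Since E is radial and uniform over the Gaussian sphere, Φ = E·4πr² = Q_enc/ε₀.
E = |Q_enc|/(4πε₀r²) = (4.68×10^-5)/(4π·8.85×10^-12·(0.168)²) = 1.49e7 N/C.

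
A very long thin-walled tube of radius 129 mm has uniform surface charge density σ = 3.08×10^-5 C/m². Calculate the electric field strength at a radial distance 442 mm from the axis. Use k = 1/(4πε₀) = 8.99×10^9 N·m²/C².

|E| = 1.02e6 V/m

Coaxial Gaussian cylinder, radius r = 442 mm, length L (r > 129 mm).
The whole shell is enclosed: λ_enc = σ·2πR = (3.08×10^-5)·2π·(0.129) = 2.496×10^-5 C/m.
By Gauss's law (flux through the curved wall only), E·2πrL = λ_enc L/ε₀.
E = 2k|λ_enc|/r = 2(8.99×10^9)(2.496×10^-5)/(0.442) = 1.02e6 N/C.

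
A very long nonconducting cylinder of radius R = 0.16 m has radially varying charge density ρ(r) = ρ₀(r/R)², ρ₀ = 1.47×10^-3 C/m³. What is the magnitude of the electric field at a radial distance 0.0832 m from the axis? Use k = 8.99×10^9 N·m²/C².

Choose a coaxial cylinder of radius r = 0.0832 m (arbitrary length L) as the Gaussian surface (r < R).
λ_enc = ∫₀^r ρ(r')·2πr' dr' = (2πρ₀/R²)·r^4/4 = 4.322×10^-6 C/m.
Applying ∮E·dA = Q_enc/ε₀ with the end caps contributing no flux:
E = 2k|λ_enc|/r = 2(8.99×10^9)(4.322e-6)/(0.0832) = 9.34e5 N/C.

|E| ≈ 9.34×10^5 N/C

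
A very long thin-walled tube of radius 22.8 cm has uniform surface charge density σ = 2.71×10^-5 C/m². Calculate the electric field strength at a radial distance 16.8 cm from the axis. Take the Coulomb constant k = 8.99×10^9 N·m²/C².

Choose a coaxial cylinder of radius r = 16.8 cm (arbitrary length L) as the Gaussian surface (r < 22.8 cm, inside the shell).
All the surface charge lies outside this cylinder: Q_enc = 0, hence E = 0.

|E| = 0 N/C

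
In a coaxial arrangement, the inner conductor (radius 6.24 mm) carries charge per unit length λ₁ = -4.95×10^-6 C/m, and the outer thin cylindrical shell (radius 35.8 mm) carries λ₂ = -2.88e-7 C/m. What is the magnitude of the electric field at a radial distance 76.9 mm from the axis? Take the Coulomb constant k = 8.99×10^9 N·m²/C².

1.22×10^6 V/m

Take a coaxial cylindrical Gaussian surface of radius r = 76.9 mm and length L (r > 35.8 mm, enclosing both).
λ_enc = λ₁ + λ₂ = (-4.95×10^-6) + (-2.88×10^-7) = -5.238e-6 C/m.
By Gauss's law (flux through the curved wall only), E·2πrL = λ_enc L/ε₀.
E = 2k|λ_enc|/r = 2(8.99×10^9)(5.238×10^-6)/(0.0769) = 1.22×10^6 N/C.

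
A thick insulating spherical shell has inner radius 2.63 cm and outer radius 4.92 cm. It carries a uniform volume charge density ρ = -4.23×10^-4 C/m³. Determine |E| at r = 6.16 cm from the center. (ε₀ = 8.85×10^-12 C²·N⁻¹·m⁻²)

Use a concentric Gaussian sphere at r = 6.16 cm (r > 4.92 cm, enclosing the whole shell).
Q_enc = ρ·(4π/3)(b³ − a³) = (-4.23×10^-4)·(4π/3)·((0.0492)³ − (0.0263)³) = -1.788×10^-7 C.
Gauss's law: E·4πr² = Q_enc/ε₀.
E = |Q_enc|/(4πε₀r²) = (1.788×10^-7)/(4π·8.85×10^-12·(0.0616)²) = 4.24×10^5 N/C.

4.24e5 N/C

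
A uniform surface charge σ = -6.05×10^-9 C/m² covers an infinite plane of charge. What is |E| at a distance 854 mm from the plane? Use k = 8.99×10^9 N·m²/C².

E = 342 N/C

The symmetry is planar: E is normal to the sheet and the same magnitude on both sides. Take a pillbox straddling the sheet with end-cap area A.
Only the two end caps contribute flux: Φ = 2EA. With Q_enc = σA, Gauss's law gives E = |σ|/(2ε₀).
E = 2πk|σ| = 2π(8.99×10^9)(6.05×10^-9) = 342 N/C.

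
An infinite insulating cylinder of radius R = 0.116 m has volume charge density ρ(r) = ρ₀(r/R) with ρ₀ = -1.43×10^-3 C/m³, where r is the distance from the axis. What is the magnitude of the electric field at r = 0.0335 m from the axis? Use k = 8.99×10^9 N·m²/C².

|E| = 5.21×10^5 N/C

Coaxial Gaussian cylinder, radius r = 0.0335 m, length L (r < R).
λ_enc = ∫₀^r ρ(r')·2πr' dr' = (2πρ₀/R)·r^3/3 = -9.707e-7 C/m.
Applying ∮E·dA = Q_enc/ε₀ with the end caps contributing no flux:
E = 2k|λ_enc|/r = 2(8.99×10^9)(9.707×10^-7)/(0.0335) = 5.21×10^5 N/C.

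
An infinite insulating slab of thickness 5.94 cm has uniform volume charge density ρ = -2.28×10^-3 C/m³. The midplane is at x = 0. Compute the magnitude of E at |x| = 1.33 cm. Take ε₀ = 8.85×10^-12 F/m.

3.43e6 V/m

By symmetry E is perpendicular to the slab. A Gaussian pillbox from −1.33 cm to +1.33 cm (face area A) lies entirely within the slab.
Q_enc = ρ·(2x)·A and flux = 2EA, so 2EA = 2ρxA/ε₀ ⇒ E = |ρ|x/ε₀.
E = (2.28×10^-3)(0.0133)/(8.85×10^-12) = 3.43×10^6 N/C.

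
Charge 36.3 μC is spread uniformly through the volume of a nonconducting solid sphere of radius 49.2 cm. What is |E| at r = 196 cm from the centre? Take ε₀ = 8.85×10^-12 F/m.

E = 8.50e4 N/C

Take a concentric spherical Gaussian surface of radius r = 196 cm (r > R, so the entire charge is enclosed).
Q_enc = 36.3 μC = 3.63e-5 C.
By Gauss's law, ∮E·dA = E·4πr² = Q_enc/ε₀.
E = |Q_enc|/(4πε₀r²) = (3.63×10^-5)/(4π·8.85×10^-12·(1.96)²) = 8.50×10^4 N/C.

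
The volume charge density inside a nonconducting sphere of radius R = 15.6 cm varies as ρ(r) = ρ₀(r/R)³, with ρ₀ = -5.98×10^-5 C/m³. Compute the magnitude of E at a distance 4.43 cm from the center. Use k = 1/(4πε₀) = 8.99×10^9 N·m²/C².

|E| ≈ 1.14×10^3 V/m

By spherical symmetry E is radial; choose a Gaussian sphere of radius r = 4.43 cm (r < R).
Q_enc = ∫₀^r ρ(r')·4πr'² dr' = (4πρ₀/R³) ∫₀^r r'^5 dr' = 4πρ₀ r^6/(6·R³) = -2.493×10^-10 C.
By Gauss's law, ∮E·dA = E·4πr² = Q_enc/ε₀.
E = k|Q_enc|/r² = (8.99×10^9)(2.493e-10)/(0.0443)² = 1.14×10^3 N/C.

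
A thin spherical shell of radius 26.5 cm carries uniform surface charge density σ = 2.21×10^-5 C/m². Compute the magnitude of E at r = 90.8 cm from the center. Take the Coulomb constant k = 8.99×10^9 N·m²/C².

E ≈ 2.13e5 N/C

By spherical symmetry E is radial; choose a Gaussian sphere of radius r = 90.8 cm (r > 26.5 cm).
The entire shell is enclosed: Q_enc = σ·4πR² = (2.21×10^-5)·4π·(0.265)² = 1.95e-5 C.
Gauss's law: E·4πr² = Q_enc/ε₀.
E = k|Q_enc|/r² = (8.99×10^9)(1.95e-5)/(0.908)² = 2.13×10^5 N/C.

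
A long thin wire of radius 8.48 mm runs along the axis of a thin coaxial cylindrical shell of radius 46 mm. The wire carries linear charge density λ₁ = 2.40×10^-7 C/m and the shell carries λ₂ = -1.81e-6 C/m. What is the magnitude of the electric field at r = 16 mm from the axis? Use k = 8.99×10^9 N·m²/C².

Coaxial Gaussian cylinder, radius r = 16 mm, length L (between the conductors, 8.48 mm < r < 46 mm).
Only the inner wire is enclosed; the outer shell contributes nothing inside itself. λ_enc = λ₁ = 2.40×10^-7 C/m.
Applying ∮E·dA = Q_enc/ε₀ with the end caps contributing no flux:
E = 2k|λ_enc|/r = 2(8.99×10^9)(2.40×10^-7)/(0.016) = 2.70×10^5 N/C.

|E| ≈ 2.70×10^5 V/m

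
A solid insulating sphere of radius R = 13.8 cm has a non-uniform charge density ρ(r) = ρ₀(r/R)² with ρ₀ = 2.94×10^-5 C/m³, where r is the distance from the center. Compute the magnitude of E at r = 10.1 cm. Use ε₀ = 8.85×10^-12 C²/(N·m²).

Take a concentric spherical Gaussian surface of radius r = 10.1 cm (r < R).
Integrate the density: Q_enc = 4π ∫₀^r ρ₀(r'/R)^2 r'² dr' = 4πρ₀ r^5/(5·R²) = 4.078e-8 C.
Applying ∮E·dA = Q_enc/ε₀ with Φ = E(4πr²):
E = |Q_enc|/(4πε₀r²) = (4.078e-8)/(4π·8.85×10^-12·(0.101)²) = 3.59e4 N/C.

|E| ≈ 3.59e4 N/C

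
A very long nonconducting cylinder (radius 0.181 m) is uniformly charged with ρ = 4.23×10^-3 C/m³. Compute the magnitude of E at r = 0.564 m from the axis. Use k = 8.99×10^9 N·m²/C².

E = 1.39e7 N/C

Coaxial Gaussian cylinder, radius r = 0.564 m, length L (r > 0.181 m, full cross-section enclosed).
λ_enc = ρ·πR² = (4.23×10^-3)π(0.181)² = 4.354×10^-4 C/m.
Applying ∮E·dA = Q_enc/ε₀ with the end caps contributing no flux:
E = 2k|λ_enc|/r = 2(8.99×10^9)(4.354×10^-4)/(0.564) = 1.39e7 N/C.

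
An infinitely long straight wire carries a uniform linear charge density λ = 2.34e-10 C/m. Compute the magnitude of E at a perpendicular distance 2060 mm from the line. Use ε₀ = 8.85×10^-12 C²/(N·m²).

E ≈ 2.04 N/C

Take a coaxial cylindrical Gaussian surface of radius r = 2060 mm and length L.
Q_enc = λL, so λ_enc = 2.34e-10 C/m.
By Gauss's law (flux through the curved wall only), E·2πrL = λ_enc L/ε₀.
E = |λ_enc|/(2πε₀r) = (2.34×10^-10)/(2π·8.85×10^-12·2.06) = 2.04 N/C.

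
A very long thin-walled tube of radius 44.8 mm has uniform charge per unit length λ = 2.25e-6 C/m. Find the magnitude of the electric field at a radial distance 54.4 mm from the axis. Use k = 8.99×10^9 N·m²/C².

Take a coaxial cylindrical Gaussian surface of radius r = 54.4 mm and length L (r > 44.8 mm).
The full line charge is enclosed: λ_enc = 2.25×10^-6 C/m.
Gauss's law: E·2πrL = λ_enc L/ε₀.
E = 2k|λ_enc|/r = 2(8.99×10^9)(2.25×10^-6)/(0.0544) = 7.44e5 N/C.

E ≈ 7.44×10^5 N/C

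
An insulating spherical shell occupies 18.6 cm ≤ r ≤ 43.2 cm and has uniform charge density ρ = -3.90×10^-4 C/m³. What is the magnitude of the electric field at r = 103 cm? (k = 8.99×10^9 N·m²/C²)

E = 1.03×10^6 N/C

Take a concentric spherical Gaussian surface of radius r = 103 cm (r > 43.2 cm, enclosing the whole shell).
Q_enc = ρ·(4π/3)(b³ − a³) = (-3.90×10^-4)·(4π/3)·((0.432)³ − (0.186)³) = -1.212×10^-4 C.
Applying ∮E·dA = Q_enc/ε₀ with Φ = E(4πr²):
E = k|Q_enc|/r² = (8.99×10^9)(1.212×10^-4)/(1.03)² = 1.03×10^6 N/C.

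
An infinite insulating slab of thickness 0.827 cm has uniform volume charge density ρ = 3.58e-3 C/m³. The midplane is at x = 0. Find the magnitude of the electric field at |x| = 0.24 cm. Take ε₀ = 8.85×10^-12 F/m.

By symmetry E is perpendicular to the slab. A Gaussian pillbox from −0.24 cm to +0.24 cm (face area A) lies entirely within the slab.
Q_enc = ρ·(2x)·A and flux = 2EA, so 2EA = 2ρxA/ε₀ ⇒ E = |ρ|x/ε₀.
E = (3.58×10^-3)(0.0024)/(8.85×10^-12) = 9.71e5 N/C.

E = 9.71×10^5 V/m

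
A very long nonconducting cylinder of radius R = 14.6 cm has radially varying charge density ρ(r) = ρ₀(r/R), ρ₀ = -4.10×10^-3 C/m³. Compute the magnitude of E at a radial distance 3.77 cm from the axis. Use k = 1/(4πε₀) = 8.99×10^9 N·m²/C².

Coaxial Gaussian cylinder, radius r = 3.77 cm, length L (r < R).
λ_enc = ∫₀^r ρ(r')·2πr' dr' = (2πρ₀/R)·r^3/3 = -3.151×10^-6 C/m.
Applying ∮E·dA = Q_enc/ε₀ with the end caps contributing no flux:
E = 2k|λ_enc|/r = 2(8.99×10^9)(3.151×10^-6)/(0.0377) = 1.50×10^6 N/C.

1.50×10^6 V/m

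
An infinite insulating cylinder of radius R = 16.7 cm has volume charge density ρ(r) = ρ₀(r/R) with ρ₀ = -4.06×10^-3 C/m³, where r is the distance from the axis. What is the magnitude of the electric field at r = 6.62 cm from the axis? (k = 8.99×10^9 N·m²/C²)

Take a coaxial cylindrical Gaussian surface of radius r = 6.62 cm and length L (r < R).
λ_enc = ∫₀^r ρ(r')·2πr' dr' = (2πρ₀/R)·r^3/3 = -1.477e-5 C/m.
Gauss's law: E·2πrL = λ_enc L/ε₀.
E = 2k|λ_enc|/r = 2(8.99×10^9)(1.477×10^-5)/(0.0662) = 4.01×10^6 N/C.

4.01×10^6 N/C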